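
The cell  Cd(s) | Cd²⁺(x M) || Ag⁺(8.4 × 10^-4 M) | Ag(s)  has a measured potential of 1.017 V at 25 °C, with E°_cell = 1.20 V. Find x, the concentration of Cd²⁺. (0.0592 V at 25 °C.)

From the Nernst equation, log Q = n(E° − E)/0.0592 = 2(1.20 − 1.017)/0.0592 = 6.182, so Q = 1.52 × 10^6.
With Q = [Cd²⁺]/[Ag⁺]^2 and the known concentrations, [Cd²⁺] in the numerator gives [Cd²⁺] = 1.1 M.

1.1 M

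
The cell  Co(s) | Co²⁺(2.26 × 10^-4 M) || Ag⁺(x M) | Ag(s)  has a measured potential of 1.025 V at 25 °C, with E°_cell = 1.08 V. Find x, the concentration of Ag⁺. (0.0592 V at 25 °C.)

0.0018 M

From the Nernst equation, log Q = n(E° − E)/0.0592 = 2(1.08 − 1.025)/0.0592 = 1.858, so Q = 72.1.
With Q = [Co²⁺]/[Ag⁺]^2 and the known concentrations, [Ag⁺]^2 in the denominator gives [Ag⁺] = 0.0018 M.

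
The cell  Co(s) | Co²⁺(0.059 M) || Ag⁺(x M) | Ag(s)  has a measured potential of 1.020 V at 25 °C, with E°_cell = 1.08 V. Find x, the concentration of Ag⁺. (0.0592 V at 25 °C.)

From the Nernst equation, log Q = n(E° − E)/0.0592 = 2(1.08 − 1.020)/0.0592 = 2.027, so Q = 106.
With Q = [Co²⁺]/[Ag⁺]^2 and the known concentrations, [Ag⁺]^2 in the denominator gives [Ag⁺] = 0.024 M.

0.024 M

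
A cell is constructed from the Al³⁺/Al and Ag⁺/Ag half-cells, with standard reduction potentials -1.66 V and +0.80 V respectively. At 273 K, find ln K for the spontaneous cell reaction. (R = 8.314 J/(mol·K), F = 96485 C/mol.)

ln K = 313.7

E°_cell = +0.80 − (-1.66) = 2.46 V, with n = 3 electrons transferred.
At equilibrium E = 0, so the Nernst equation gives ln K = nFE°/RT = (3)(96485)(2.46)/((8.314)(273)) = 313.72.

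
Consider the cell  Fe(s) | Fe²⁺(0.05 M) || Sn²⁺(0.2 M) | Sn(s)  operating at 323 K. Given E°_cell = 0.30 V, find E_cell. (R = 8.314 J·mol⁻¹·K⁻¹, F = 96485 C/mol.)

Balancing electrons gives n = 2; the reaction quotient is Q = [Fe²⁺]/[Sn²⁺] = 0.250.
E = E° − (RT/nF) ln Q = 0.30 − (8.314×323)/(2×96485) × (-1.386) = 0.300 + 0.019 = 0.319 V.

0.319 V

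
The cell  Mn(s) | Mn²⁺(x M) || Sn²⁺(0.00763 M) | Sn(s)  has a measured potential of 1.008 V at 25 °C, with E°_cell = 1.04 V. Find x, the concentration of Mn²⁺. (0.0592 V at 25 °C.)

From the Nernst equation, log Q = n(E° − E)/0.0592 = 2(1.04 − 1.008)/0.0592 = 1.081, so Q = 12.1.
With Q = [Mn²⁺]/[Sn²⁺] and the known concentrations, [Mn²⁺] in the numerator gives [Mn²⁺] = 0.092 M.

0.092 M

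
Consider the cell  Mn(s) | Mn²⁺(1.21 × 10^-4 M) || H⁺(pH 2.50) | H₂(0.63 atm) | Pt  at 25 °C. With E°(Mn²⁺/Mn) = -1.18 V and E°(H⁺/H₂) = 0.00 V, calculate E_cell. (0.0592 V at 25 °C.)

1.15 V

The hydrogen couple is the cathode, so E°_cell = 1.18 V; n = 2.
[H⁺] = 10^(−2.50) = 0.0032 M, and Q = [Mn²⁺]·P(H₂) / [H⁺]^2 = 7.62.
E = E° − (0.0592/2) log Q = 1.18 − (0.0592/2)(0.882) = 1.154 V.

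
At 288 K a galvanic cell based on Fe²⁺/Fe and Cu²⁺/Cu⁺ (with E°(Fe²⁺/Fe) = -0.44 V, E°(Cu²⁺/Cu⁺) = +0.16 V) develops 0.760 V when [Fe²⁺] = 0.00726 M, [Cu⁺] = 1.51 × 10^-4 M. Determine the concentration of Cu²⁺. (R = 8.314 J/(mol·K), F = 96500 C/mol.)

From the Nernst equation, ln Q = nF(E° − E)/RT = 2×96500×(0.60 − 0.760)/(8.314×288) = -12.897, so Q = 2.51 × 10^-6.
With Q = [Fe²⁺]·[Cu⁺]^2/[Cu²⁺]^2 and the known concentrations, [Cu²⁺]^2 in the denominator gives [Cu²⁺] = 0.0081 M.

0.0081 M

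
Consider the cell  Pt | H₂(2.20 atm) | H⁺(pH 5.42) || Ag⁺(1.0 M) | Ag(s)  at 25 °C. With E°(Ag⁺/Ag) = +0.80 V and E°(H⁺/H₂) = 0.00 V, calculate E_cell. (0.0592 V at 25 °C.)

The Ag⁺/Ag couple is the cathode, so E°_cell = 0.80 V; n = 2.
[H⁺] = 10^(−5.42) = 3.8 × 10^-6 M, and Q = [H⁺]^2 / ([Ag⁺]^2·P(H₂)) = 6.57 × 10^-12.
E = E° − (0.0592/2) log Q = 0.80 − (0.0592/2)(-11.182) = 1.131 V.

1.13 V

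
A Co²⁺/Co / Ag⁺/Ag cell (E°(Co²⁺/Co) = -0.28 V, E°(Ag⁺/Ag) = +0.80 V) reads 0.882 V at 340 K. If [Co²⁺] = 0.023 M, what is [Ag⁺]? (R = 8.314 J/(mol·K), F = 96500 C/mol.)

From the Nernst equation, ln Q = nF(E° − E)/RT = 2×96500×(1.08 − 0.882)/(8.314×340) = 13.519, so Q = 7.43 × 10^5.
With Q = [Co²⁺]/[Ag⁺]^2 and the known concentrations, [Ag⁺]^2 in the denominator gives [Ag⁺] = 1.8 × 10^-4 M.

1.8 × 10^-4 M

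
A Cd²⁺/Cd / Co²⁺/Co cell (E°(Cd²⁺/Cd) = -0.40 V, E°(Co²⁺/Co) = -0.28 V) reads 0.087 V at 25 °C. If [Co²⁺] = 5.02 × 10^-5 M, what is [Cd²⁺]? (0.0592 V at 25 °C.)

6.5 × 10^-4 M

From the Nernst equation, log Q = n(E° − E)/0.0592 = 2(0.12 − 0.087)/0.0592 = 1.115, so Q = 13.0.
With Q = [Cd²⁺]/[Co²⁺] and the known concentrations, [Cd²⁺] in the numerator gives [Cd²⁺] = 6.5 × 10^-4 M.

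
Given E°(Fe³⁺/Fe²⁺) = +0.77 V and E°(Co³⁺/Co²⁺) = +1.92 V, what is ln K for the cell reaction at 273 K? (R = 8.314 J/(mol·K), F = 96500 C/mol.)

E°_cell = +1.92 − (+0.77) = 1.15 V, with n = 1 electron transferred.
At equilibrium E = 0, so the Nernst equation gives ln K = nFE°/RT = (1)(96500)(1.15)/((8.314)(273)) = 48.89.

ln K = 48.9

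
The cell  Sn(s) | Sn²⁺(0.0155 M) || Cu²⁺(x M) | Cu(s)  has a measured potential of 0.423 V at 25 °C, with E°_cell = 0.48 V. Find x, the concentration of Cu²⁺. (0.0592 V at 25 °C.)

From the Nernst equation, log Q = n(E° − E)/0.0592 = 2(0.48 − 0.423)/0.0592 = 1.926, so Q = 84.3.
With Q = [Sn²⁺]/[Cu²⁺] and the known concentrations, [Cu²⁺] in the denominator gives [Cu²⁺] = 1.8 × 10^-4 M.

1.8 × 10^-4 M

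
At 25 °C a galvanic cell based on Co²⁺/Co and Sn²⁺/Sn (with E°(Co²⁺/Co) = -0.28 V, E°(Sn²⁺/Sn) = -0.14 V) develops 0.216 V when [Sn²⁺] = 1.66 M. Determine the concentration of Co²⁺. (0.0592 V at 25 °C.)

From the Nernst equation, log Q = n(E° − E)/0.0592 = 2(0.14 − 0.216)/0.0592 = -2.568, so Q = 0.00271.
With Q = [Co²⁺]/[Sn²⁺] and the known concentrations, [Co²⁺] in the numerator gives [Co²⁺] = 0.0045 M.

0.0045 M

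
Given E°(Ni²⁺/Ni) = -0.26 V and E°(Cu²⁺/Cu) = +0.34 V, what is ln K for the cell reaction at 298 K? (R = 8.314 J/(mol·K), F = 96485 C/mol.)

E°_cell = +0.34 − (-0.26) = 0.60 V, with n = 2 electrons transferred.
At equilibrium E = 0, so the Nernst equation gives ln K = nFE°/RT = (2)(96485)(0.60)/((8.314)(298)) = 46.73.

ln K = 46.7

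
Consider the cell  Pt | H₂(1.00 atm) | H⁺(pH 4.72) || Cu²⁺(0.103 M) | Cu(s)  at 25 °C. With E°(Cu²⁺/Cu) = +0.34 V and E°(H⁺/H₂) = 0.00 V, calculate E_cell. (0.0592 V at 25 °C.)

The Cu²⁺/Cu couple is the cathode, so E°_cell = 0.34 V; n = 2.
[H⁺] = 10^(−4.72) = 1.9 × 10^-5 M, and Q = [H⁺]^2 / ([Cu²⁺]·P(H₂)) = 3.53 × 10^-9.
E = E° − (0.0592/2) log Q = 0.34 − (0.0592/2)(-8.453) = 0.590 V.

0.59 V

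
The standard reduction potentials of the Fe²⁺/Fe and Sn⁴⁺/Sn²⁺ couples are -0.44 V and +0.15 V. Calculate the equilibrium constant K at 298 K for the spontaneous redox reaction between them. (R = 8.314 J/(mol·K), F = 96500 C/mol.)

E°_cell = +0.15 − (-0.44) = 0.59 V, with n = 2 electrons transferred.
At equilibrium E = 0, so the Nernst equation gives ln K = nFE°/RT = (2)(96500)(0.59)/((8.314)(298)) = 45.96.
K = e^45.96 = 9.1 × 10^19.

9.1 × 10^19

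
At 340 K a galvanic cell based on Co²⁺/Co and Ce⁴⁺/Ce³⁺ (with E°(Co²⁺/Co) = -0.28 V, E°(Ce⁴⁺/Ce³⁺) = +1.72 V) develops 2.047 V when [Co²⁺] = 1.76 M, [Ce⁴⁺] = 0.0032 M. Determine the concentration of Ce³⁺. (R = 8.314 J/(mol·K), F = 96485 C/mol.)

4.8 × 10^-4 M

From the Nernst equation, ln Q = nF(E° − E)/RT = 2×96485×(2.00 − 2.047)/(8.314×340) = -3.208, so Q = 0.0404.
With Q = [Co²⁺]·[Ce³⁺]^2/[Ce⁴⁺]^2 and the known concentrations, [Ce³⁺]^2 in the numerator gives [Ce³⁺] = 4.8 × 10^-4 M.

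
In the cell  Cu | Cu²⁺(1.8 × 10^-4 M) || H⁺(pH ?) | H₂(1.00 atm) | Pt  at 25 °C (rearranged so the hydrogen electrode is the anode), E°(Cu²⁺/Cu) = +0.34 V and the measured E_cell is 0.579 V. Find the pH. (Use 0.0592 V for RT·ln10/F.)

pH = 5.91

E°_cell = 0.34 V and n = 2.
log Q = n(E° − E)/0.0592 = 2×(0.34 − 0.579)/0.0592 = -8.074.
With Q = [H⁺]^2 / ([Cu²⁺]·P(H₂)), solving for [H⁺] gives log[H⁺] = -5.910, so pH = 5.91.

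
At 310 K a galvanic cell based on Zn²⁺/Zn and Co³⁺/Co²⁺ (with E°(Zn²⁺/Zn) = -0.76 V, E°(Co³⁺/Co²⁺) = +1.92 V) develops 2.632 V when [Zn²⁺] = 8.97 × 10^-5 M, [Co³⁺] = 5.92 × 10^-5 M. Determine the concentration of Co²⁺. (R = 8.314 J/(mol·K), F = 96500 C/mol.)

0.038 M

From the Nernst equation, ln Q = nF(E° − E)/RT = 2×96500×(2.68 − 2.632)/(8.314×310) = 3.594, so Q = 36.4.
With Q = [Zn²⁺]·[Co²⁺]^2/[Co³⁺]^2 and the known concentrations, [Co²⁺]^2 in the numerator gives [Co²⁺] = 0.038 M.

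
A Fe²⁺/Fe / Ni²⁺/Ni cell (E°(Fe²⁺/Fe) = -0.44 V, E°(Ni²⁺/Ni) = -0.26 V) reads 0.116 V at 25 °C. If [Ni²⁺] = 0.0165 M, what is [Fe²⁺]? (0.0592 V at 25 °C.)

From the Nernst equation, log Q = n(E° − E)/0.0592 = 2(0.18 − 0.116)/0.0592 = 2.162, so Q = 145.
With Q = [Fe²⁺]/[Ni²⁺] and the known concentrations, [Fe²⁺] in the numerator gives [Fe²⁺] = 2.4 M.

2.4 M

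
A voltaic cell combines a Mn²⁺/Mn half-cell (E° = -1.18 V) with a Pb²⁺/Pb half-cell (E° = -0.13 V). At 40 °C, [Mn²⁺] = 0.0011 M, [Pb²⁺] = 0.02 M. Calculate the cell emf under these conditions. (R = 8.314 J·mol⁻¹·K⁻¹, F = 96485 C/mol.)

The Pb²⁺/Pb couple has the higher reduction potential and acts as the cathode, so E°_cell = -0.13 − (-1.18) = 1.05 V.
Balancing electrons gives n = 2; the reaction quotient is Q = [Mn²⁺]/[Pb²⁺] = 0.0550.
E = E° − (RT/nF) ln Q = 1.05 − (8.314×313)/(2×96485) × (-2.900) = 1.050 + 0.039 = 1.089 V.

1.09 V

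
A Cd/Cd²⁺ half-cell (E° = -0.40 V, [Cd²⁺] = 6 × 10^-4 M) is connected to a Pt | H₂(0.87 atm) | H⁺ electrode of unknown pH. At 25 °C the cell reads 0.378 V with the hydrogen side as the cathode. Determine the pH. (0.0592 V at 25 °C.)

pH = 2.01

E°_cell = 0.40 V and n = 2.
log Q = n(E° − E)/0.0592 = 2×(0.40 − 0.378)/0.0592 = 0.743.
With Q = [Cd²⁺]·P(H₂) / [H⁺]^2, solving for [H⁺] gives log[H⁺] = -2.013, so pH = 2.01.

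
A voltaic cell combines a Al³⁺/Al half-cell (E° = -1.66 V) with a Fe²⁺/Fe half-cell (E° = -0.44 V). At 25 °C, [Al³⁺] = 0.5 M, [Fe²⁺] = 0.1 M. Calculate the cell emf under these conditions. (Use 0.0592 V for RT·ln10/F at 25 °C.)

The Fe²⁺/Fe couple has the higher reduction potential and acts as the cathode, so E°_cell = -0.44 − (-1.66) = 1.22 V.
Balancing electrons gives n = 6; the reaction quotient is Q = [Al³⁺]^2/[Fe²⁺]^3 = 250.
At 25 °C, E = E° − (0.0592/n) log Q = 1.22 − (0.0592/6)(2.398) = 1.220 − 0.024 = 1.196 V.

1.20 V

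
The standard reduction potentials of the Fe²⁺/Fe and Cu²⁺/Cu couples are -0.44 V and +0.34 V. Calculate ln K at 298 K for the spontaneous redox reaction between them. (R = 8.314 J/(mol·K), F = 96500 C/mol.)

ln K = 60.8

E°_cell = +0.34 − (-0.44) = 0.78 V, with n = 2 electrons transferred.
At equilibrium E = 0, so the Nernst equation gives ln K = nFE°/RT = (2)(96500)(0.78)/((8.314)(298)) = 60.76.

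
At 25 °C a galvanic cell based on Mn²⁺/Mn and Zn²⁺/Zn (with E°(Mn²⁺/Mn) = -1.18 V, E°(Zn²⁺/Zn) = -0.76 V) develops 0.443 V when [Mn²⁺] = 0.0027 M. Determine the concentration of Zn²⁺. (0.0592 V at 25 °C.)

From the Nernst equation, log Q = n(E° − E)/0.0592 = 2(0.42 − 0.443)/0.0592 = -0.777, so Q = 0.167.
With Q = [Mn²⁺]/[Zn²⁺] and the known concentrations, [Zn²⁺] in the denominator gives [Zn²⁺] = 0.016 M.

0.016 M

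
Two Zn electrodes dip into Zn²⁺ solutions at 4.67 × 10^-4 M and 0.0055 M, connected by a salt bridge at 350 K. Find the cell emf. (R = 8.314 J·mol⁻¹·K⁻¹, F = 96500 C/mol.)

Both half-cells are Zn²⁺/Zn, so E°_cell = 0. The concentrated side is the cathode; the cell reaction moves Zn²⁺ from high to low concentration with n = 2.
Q = [Zn²⁺]_dilute/[Zn²⁺]_conc = 4.67 × 10^-4/0.0055 = 0.0849.
E = 0 − (RT/nF) ln Q = −((8.314×350)/(2×96500))(-2.466) = 0.0372 V.

0.037 V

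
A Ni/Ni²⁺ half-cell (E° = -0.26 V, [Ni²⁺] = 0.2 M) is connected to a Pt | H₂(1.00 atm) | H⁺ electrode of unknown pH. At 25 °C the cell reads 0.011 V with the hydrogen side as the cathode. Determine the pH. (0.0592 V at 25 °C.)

pH = 4.56

E°_cell = 0.26 V and n = 2.
log Q = n(E° − E)/0.0592 = 2×(0.26 − 0.011)/0.0592 = 8.412.
With Q = [Ni²⁺]·P(H₂) / [H⁺]^2, solving for [H⁺] gives log[H⁺] = -4.556, so pH = 4.56.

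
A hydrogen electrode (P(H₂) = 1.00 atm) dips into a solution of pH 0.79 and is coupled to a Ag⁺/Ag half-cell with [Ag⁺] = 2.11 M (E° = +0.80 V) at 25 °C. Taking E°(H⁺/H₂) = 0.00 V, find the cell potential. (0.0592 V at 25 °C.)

The Ag⁺/Ag couple is the cathode, so E°_cell = 0.80 V; n = 2.
[H⁺] = 10^(−0.79) = 0.16 M, and Q = [H⁺]^2 / ([Ag⁺]^2·P(H₂)) = 0.00591.
E = E° − (0.0592/2) log Q = 0.80 − (0.0592/2)(-2.229) = 0.866 V.

0.87 V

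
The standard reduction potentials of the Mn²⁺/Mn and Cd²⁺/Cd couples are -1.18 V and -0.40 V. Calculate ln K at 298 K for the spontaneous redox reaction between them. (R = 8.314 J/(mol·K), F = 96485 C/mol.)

E°_cell = -0.40 − (-1.18) = 0.78 V, with n = 2 electrons transferred.
At equilibrium E = 0, so the Nernst equation gives ln K = nFE°/RT = (2)(96485)(0.78)/((8.314)(298)) = 60.75.

ln K = 60.8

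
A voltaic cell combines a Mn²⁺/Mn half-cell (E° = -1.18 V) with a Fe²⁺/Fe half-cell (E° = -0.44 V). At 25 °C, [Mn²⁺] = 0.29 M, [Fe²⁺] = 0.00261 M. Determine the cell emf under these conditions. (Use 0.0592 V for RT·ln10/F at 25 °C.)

The Fe²⁺/Fe couple has the higher reduction potential and acts as the cathode, so E°_cell = -0.44 − (-1.18) = 0.74 V.
Balancing electrons gives n = 2; the reaction quotient is Q = [Mn²⁺]/[Fe²⁺] = 111.
At 25 °C, E = E° − (0.0592/n) log Q = 0.74 − (0.0592/2)(2.046) = 0.740 − 0.061 = 0.679 V.

0.679 V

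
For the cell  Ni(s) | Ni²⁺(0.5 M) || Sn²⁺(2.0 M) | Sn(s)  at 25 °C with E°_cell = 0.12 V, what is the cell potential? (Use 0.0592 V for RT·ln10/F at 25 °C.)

0.138 V

Balancing electrons gives n = 2; the reaction quotient is Q = [Ni²⁺]/[Sn²⁺] = 0.250.
At 25 °C, E = E° − (0.0592/n) log Q = 0.12 − (0.0592/2)(-0.602) = 0.120 + 0.018 = 0.138 V.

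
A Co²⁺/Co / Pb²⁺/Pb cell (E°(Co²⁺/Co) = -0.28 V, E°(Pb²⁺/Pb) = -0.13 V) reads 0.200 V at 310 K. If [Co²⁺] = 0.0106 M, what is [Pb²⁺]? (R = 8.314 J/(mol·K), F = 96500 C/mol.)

0.45 M

From the Nernst equation, ln Q = nF(E° − E)/RT = 2×96500×(0.15 − 0.200)/(8.314×310) = -3.744, so Q = 0.0237.
With Q = [Co²⁺]/[Pb²⁺] and the known concentrations, [Pb²⁺] in the denominator gives [Pb²⁺] = 0.45 M.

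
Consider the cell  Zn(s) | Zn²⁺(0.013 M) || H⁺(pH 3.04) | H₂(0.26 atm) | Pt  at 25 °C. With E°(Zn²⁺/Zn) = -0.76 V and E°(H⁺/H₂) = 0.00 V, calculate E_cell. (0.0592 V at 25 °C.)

0.65 V

The hydrogen couple is the cathode, so E°_cell = 0.76 V; n = 2.
[H⁺] = 10^(−3.04) = 9.1 × 10^-4 M, and Q = [Zn²⁺]·P(H₂) / [H⁺]^2 = 4060.
E = E° − (0.0592/2) log Q = 0.76 − (0.0592/2)(3.609) = 0.653 V.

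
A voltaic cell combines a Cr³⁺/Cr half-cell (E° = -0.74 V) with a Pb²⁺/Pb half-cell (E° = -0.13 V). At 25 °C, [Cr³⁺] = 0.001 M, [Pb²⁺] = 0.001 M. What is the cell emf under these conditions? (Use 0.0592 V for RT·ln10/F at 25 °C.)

0.580 V

The Pb²⁺/Pb couple has the higher reduction potential and acts as the cathode, so E°_cell = -0.13 − (-0.74) = 0.61 V.
Balancing electrons gives n = 6; the reaction quotient is Q = [Cr³⁺]^2/[Pb²⁺]^3 = 1000.
At 25 °C, E = E° − (0.0592/n) log Q = 0.61 − (0.0592/6)(3.000) = 0.610 − 0.030 = 0.580 V.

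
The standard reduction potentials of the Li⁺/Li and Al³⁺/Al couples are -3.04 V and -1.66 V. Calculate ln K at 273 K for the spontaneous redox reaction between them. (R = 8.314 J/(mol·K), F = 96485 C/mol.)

ln K = 176.0

E°_cell = -1.66 − (-3.04) = 1.38 V, with n = 3 electrons transferred.
At equilibrium E = 0, so the Nernst equation gives ln K = nFE°/RT = (3)(96485)(1.38)/((8.314)(273)) = 175.99.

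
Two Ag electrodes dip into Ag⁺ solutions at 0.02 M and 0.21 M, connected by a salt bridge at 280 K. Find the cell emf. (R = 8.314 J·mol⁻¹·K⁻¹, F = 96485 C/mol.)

Both half-cells are Ag⁺/Ag, so E°_cell = 0. The concentrated side is the cathode; the cell reaction moves Ag⁺ from high to low concentration with n = 1.
Q = [Ag⁺]_dilute/[Ag⁺]_conc = 0.02/0.21 = 0.0952.
E = 0 − (RT/nF) ln Q = −((8.314×280)/(1×96485))(-2.351) = 0.0567 V.

0.057 V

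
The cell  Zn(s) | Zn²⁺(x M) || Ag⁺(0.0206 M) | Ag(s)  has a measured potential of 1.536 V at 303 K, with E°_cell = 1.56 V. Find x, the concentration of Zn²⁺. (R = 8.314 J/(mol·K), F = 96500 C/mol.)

From the Nernst equation, ln Q = nF(E° − E)/RT = 2×96500×(1.56 − 1.536)/(8.314×303) = 1.839, so Q = 6.29.
With Q = [Zn²⁺]/[Ag⁺]^2 and the known concentrations, [Zn²⁺] in the numerator gives [Zn²⁺] = 0.0027 M.

0.0027 M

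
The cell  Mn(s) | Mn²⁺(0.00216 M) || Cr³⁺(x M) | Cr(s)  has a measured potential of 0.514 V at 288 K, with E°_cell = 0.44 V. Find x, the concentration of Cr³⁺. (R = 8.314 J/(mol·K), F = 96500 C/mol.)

0.77 M

From the Nernst equation, ln Q = nF(E° − E)/RT = 6×96500×(0.44 − 0.514)/(8.314×288) = -17.894, so Q = 1.69 × 10^-8.
With Q = [Mn²⁺]^3/[Cr³⁺]^2 and the known concentrations, [Cr³⁺]^2 in the denominator gives [Cr³⁺] = 0.77 M.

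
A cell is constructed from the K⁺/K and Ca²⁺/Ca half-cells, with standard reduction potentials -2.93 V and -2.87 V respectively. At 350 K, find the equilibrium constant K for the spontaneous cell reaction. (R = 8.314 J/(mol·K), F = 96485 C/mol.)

53

E°_cell = -2.87 − (-2.93) = 0.06 V, with n = 2 electrons transferred.
At equilibrium E = 0, so the Nernst equation gives ln K = nFE°/RT = (2)(96485)(0.06)/((8.314)(350)) = 3.98.
K = e^3.98 = 53.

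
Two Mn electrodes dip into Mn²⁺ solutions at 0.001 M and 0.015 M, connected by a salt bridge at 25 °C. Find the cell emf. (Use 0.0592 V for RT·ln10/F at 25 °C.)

Both half-cells are Mn²⁺/Mn, so E°_cell = 0. The concentrated side is the cathode; the cell reaction moves Mn²⁺ from high to low concentration with n = 2.
Q = [Mn²⁺]_dilute/[Mn²⁺]_conc = 0.001/0.015 = 0.0667.
E = 0 − (0.0592/2) log Q = −(0.0592/2)(-1.176) = 0.0348 V.

0.035 V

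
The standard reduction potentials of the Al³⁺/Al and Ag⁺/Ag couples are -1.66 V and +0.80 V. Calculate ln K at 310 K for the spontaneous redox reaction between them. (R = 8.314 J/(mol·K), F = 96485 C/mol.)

ln K = 276.3

E°_cell = +0.80 − (-1.66) = 2.46 V, with n = 3 electrons transferred.
At equilibrium E = 0, so the Nernst equation gives ln K = nFE°/RT = (3)(96485)(2.46)/((8.314)(310)) = 276.28.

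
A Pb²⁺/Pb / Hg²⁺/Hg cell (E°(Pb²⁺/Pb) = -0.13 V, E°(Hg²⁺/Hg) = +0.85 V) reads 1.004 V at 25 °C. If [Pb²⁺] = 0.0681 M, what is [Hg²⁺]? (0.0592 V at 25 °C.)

From the Nernst equation, log Q = n(E° − E)/0.0592 = 2(0.98 − 1.004)/0.0592 = -0.811, so Q = 0.155.
With Q = [Pb²⁺]/[Hg²⁺] and the known concentrations, [Hg²⁺] in the denominator gives [Hg²⁺] = 0.44 M.

0.44 M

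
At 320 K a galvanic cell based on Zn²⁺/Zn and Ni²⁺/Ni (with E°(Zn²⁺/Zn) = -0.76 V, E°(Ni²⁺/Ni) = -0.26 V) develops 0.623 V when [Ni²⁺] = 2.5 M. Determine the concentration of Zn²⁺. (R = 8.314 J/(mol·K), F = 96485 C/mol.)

From the Nernst equation, ln Q = nF(E° − E)/RT = 2×96485×(0.50 − 0.623)/(8.314×320) = -8.921, so Q = 1.33 × 10^-4.
With Q = [Zn²⁺]/[Ni²⁺] and the known concentrations, [Zn²⁺] in the numerator gives [Zn²⁺] = 3.3 × 10^-4 M.

3.3 × 10^-4 M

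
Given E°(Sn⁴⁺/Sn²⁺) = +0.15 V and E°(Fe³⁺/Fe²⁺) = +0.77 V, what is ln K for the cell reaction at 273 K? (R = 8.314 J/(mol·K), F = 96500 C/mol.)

E°_cell = +0.77 − (+0.15) = 0.62 V, with n = 2 electrons transferred.
At equilibrium E = 0, so the Nernst equation gives ln K = nFE°/RT = (2)(96500)(0.62)/((8.314)(273)) = 52.72.

ln K = 52.7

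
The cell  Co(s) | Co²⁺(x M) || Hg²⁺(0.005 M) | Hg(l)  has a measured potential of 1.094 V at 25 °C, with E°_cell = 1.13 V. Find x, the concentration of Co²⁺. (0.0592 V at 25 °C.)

0.082 M

From the Nernst equation, log Q = n(E° − E)/0.0592 = 2(1.13 − 1.094)/0.0592 = 1.216, so Q = 16.5.
With Q = [Co²⁺]/[Hg²⁺] and the known concentrations, [Co²⁺] in the numerator gives [Co²⁺] = 0.082 M.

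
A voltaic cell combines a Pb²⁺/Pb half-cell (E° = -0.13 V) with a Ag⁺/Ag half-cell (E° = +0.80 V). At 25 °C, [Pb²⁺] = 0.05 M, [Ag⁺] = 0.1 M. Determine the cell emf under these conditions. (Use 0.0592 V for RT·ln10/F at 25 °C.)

The Ag⁺/Ag couple has the higher reduction potential and acts as the cathode, so E°_cell = +0.80 − (-0.13) = 0.93 V.
Balancing electrons gives n = 2; the reaction quotient is Q = [Pb²⁺]/[Ag⁺]^2 = 5.00.
At 25 °C, E = E° − (0.0592/n) log Q = 0.93 − (0.0592/2)(0.699) = 0.930 − 0.021 = 0.909 V.

0.909 V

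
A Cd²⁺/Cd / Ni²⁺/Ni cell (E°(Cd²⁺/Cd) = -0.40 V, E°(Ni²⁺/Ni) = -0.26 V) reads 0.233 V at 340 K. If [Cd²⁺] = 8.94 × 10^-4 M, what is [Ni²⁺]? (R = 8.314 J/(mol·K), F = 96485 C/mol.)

From the Nernst equation, ln Q = nF(E° − E)/RT = 2×96485×(0.14 − 0.233)/(8.314×340) = -6.349, so Q = 0.00175.
With Q = [Cd²⁺]/[Ni²⁺] and the known concentrations, [Ni²⁺] in the denominator gives [Ni²⁺] = 0.51 M.

0.51 M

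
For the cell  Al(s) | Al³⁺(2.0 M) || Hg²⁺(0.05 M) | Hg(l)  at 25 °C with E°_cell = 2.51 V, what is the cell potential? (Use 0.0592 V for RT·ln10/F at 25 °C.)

2.47 V

Balancing electrons gives n = 6; the reaction quotient is Q = [Al³⁺]^2/[Hg²⁺]^3 = 3.2 × 10^4.
At 25 °C, E = E° − (0.0592/n) log Q = 2.51 − (0.0592/6)(4.505) = 2.510 − 0.044 = 2.466 V.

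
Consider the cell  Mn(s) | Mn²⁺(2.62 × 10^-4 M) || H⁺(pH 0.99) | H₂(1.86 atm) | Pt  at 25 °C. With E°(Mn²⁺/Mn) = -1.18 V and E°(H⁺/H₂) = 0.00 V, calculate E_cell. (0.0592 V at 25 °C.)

The hydrogen couple is the cathode, so E°_cell = 1.18 V; n = 2.
[H⁺] = 10^(−0.99) = 0.10 M, and Q = [Mn²⁺]·P(H₂) / [H⁺]^2 = 0.0465.
E = E° − (0.0592/2) log Q = 1.18 − (0.0592/2)(-1.332) = 1.219 V.

1.22 V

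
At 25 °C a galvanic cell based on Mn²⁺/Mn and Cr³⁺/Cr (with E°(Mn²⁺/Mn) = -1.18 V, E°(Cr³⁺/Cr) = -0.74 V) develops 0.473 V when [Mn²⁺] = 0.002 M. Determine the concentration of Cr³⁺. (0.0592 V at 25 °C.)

0.0042 M

From the Nernst equation, log Q = n(E° − E)/0.0592 = 6(0.44 − 0.473)/0.0592 = -3.345, so Q = 4.52 × 10^-4.
With Q = [Mn²⁺]^3/[Cr³⁺]^2 and the known concentrations, [Cr³⁺]^2 in the denominator gives [Cr³⁺] = 0.0042 M.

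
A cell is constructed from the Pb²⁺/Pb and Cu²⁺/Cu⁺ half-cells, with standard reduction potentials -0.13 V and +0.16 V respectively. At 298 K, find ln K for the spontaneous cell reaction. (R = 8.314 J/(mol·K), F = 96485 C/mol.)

ln K = 22.6

E°_cell = +0.16 − (-0.13) = 0.29 V, with n = 2 electrons transferred.
At equilibrium E = 0, so the Nernst equation gives ln K = nFE°/RT = (2)(96485)(0.29)/((8.314)(298)) = 22.59.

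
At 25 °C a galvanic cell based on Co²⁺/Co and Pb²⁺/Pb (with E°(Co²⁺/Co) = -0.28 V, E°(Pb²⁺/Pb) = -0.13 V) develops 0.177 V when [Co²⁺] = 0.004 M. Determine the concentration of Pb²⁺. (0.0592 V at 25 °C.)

From the Nernst equation, log Q = n(E° − E)/0.0592 = 2(0.15 − 0.177)/0.0592 = -0.912, so Q = 0.122.
With Q = [Co²⁺]/[Pb²⁺] and the known concentrations, [Pb²⁺] in the denominator gives [Pb²⁺] = 0.033 M.

0.033 M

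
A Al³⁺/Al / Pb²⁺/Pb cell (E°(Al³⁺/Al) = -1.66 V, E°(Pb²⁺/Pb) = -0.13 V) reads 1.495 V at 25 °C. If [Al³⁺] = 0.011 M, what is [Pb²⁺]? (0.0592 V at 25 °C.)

From the Nernst equation, log Q = n(E° − E)/0.0592 = 6(1.53 − 1.495)/0.0592 = 3.547, so Q = 3530.
With Q = [Al³⁺]^2/[Pb²⁺]^3 and the known concentrations, [Pb²⁺]^3 in the denominator gives [Pb²⁺] = 0.0032 M.

0.0032 M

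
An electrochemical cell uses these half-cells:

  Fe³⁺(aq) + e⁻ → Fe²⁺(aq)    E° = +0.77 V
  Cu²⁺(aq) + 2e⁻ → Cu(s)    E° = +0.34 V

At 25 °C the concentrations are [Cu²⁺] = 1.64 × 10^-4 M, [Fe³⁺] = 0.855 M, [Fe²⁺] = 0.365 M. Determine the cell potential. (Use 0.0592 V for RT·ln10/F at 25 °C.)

0.564 V

The Fe³⁺/Fe²⁺ couple has the higher reduction potential and acts as the cathode, so E°_cell = +0.77 − (+0.34) = 0.43 V.
Balancing electrons gives n = 2; the reaction quotient is Q = [Cu²⁺]·[Fe²⁺]^2/[Fe³⁺]^2 = 2.99 × 10^-5.
At 25 °C, E = E° − (0.0592/n) log Q = 0.43 − (0.0592/2)(-4.525) = 0.430 + 0.134 = 0.564 V.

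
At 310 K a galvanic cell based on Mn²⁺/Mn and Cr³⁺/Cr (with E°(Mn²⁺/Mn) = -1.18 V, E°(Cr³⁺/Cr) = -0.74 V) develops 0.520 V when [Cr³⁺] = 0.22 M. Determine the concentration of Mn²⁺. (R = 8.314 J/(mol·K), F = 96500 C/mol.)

9.1 × 10^-4 M

From the Nernst equation, ln Q = nF(E° − E)/RT = 6×96500×(0.44 − 0.520)/(8.314×310) = -17.972, so Q = 1.57 × 10^-8.
With Q = [Mn²⁺]^3/[Cr³⁺]^2 and the known concentrations, [Mn²⁺]^3 in the numerator gives [Mn²⁺] = 9.1 × 10^-4 M.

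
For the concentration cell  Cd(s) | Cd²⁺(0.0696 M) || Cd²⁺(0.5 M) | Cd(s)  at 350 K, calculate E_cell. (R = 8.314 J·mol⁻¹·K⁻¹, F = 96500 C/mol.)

0.030 V

Both half-cells are Cd²⁺/Cd, so E°_cell = 0. The concentrated side is the cathode; the cell reaction moves Cd²⁺ from high to low concentration with n = 2.
Q = [Cd²⁺]_dilute/[Cd²⁺]_conc = 0.0696/0.5 = 0.139.
E = 0 − (RT/nF) ln Q = −((8.314×350)/(2×96500))(-1.972) = 0.0297 V.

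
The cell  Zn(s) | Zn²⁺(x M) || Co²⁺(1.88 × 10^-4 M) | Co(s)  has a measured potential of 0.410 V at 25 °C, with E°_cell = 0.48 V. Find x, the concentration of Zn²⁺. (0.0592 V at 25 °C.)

0.044 M

From the Nernst equation, log Q = n(E° − E)/0.0592 = 2(0.48 − 0.410)/0.0592 = 2.365, so Q = 232.
With Q = [Zn²⁺]/[Co²⁺] and the known concentrations, [Zn²⁺] in the numerator gives [Zn²⁺] = 0.044 M.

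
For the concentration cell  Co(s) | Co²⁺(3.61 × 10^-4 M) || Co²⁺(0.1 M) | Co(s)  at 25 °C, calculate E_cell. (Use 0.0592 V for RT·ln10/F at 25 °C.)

0.072 V

Both half-cells are Co²⁺/Co, so E°_cell = 0. The concentrated side is the cathode; the cell reaction moves Co²⁺ from high to low concentration with n = 2.
Q = [Co²⁺]_dilute/[Co²⁺]_conc = 3.61 × 10^-4/0.1 = 0.00361.
E = 0 − (0.0592/2) log Q = −(0.0592/2)(-2.442) = 0.0723 V.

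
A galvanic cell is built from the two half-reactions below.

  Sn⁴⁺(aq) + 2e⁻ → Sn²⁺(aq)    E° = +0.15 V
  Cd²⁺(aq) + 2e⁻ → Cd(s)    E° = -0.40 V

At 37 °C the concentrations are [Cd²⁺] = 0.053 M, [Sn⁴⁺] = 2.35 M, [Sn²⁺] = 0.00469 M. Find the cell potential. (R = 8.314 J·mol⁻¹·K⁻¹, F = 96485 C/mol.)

The Sn⁴⁺/Sn²⁺ couple has the higher reduction potential and acts as the cathode, so E°_cell = +0.15 − (-0.40) = 0.55 V.
Balancing electrons gives n = 2; the reaction quotient is Q = [Cd²⁺]·[Sn²⁺]/[Sn⁴⁺] = 1.06 × 10^-4.
E = E° − (RT/nF) ln Q = 0.55 − (8.314×310)/(2×96485) × (-9.154) = 0.550 + 0.122 = 0.672 V.

0.672 V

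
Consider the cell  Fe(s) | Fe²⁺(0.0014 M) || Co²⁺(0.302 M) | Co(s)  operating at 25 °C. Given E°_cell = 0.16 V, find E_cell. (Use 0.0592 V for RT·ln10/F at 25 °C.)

Balancing electrons gives n = 2; the reaction quotient is Q = [Fe²⁺]/[Co²⁺] = 0.00464.
At 25 °C, E = E° − (0.0592/n) log Q = 0.16 − (0.0592/2)(-2.334) = 0.160 + 0.069 = 0.229 V.

0.229 V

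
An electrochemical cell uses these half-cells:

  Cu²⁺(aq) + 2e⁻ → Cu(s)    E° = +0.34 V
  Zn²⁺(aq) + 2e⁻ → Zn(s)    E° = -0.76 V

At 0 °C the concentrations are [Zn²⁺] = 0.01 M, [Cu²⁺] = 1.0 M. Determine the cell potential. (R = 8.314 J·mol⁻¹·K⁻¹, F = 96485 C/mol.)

1.15 V

The Cu²⁺/Cu couple has the higher reduction potential and acts as the cathode, so E°_cell = +0.34 − (-0.76) = 1.10 V.
Balancing electrons gives n = 2; the reaction quotient is Q = [Zn²⁺]/[Cu²⁺] = 0.0100.
E = E° − (RT/nF) ln Q = 1.10 − (8.314×273)/(2×96485) × (-4.605) = 1.100 + 0.054 = 1.154 V.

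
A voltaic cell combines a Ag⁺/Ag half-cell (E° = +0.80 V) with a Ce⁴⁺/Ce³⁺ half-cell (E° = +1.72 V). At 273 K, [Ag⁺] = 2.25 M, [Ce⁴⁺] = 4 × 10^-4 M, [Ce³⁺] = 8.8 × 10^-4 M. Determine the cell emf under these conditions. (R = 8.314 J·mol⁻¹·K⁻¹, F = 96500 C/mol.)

0.882 V

The Ce⁴⁺/Ce³⁺ couple has the higher reduction potential and acts as the cathode, so E°_cell = +1.72 − (+0.80) = 0.92 V.
Balancing electrons gives n = 1; the reaction quotient is Q = [Ag⁺]·[Ce³⁺]/[Ce⁴⁺] = 4.95.
E = E° − (RT/nF) ln Q = 0.92 − (8.314×273)/(1×96500) × (1.599) = 0.920 − 0.038 = 0.882 V.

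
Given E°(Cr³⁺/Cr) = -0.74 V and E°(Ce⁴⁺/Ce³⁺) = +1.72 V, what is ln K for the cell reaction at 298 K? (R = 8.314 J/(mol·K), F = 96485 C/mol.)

E°_cell = +1.72 − (-0.74) = 2.46 V, with n = 3 electrons transferred.
At equilibrium E = 0, so the Nernst equation gives ln K = nFE°/RT = (3)(96485)(2.46)/((8.314)(298)) = 287.40.

ln K = 287.4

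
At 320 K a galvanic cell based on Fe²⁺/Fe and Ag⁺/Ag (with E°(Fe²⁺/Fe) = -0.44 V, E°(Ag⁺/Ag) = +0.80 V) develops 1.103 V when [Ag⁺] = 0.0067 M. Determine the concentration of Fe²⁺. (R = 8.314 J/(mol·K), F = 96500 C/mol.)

0.93 M

From the Nernst equation, ln Q = nF(E° − E)/RT = 2×96500×(1.24 − 1.103)/(8.314×320) = 9.938, so Q = 2.07 × 10^4.
With Q = [Fe²⁺]/[Ag⁺]^2 and the known concentrations, [Fe²⁺] in the numerator gives [Fe²⁺] = 0.93 M.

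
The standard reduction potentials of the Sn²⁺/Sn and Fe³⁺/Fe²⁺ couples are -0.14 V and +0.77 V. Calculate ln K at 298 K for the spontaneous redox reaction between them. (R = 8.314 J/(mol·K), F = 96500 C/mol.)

ln K = 70.9

E°_cell = +0.77 − (-0.14) = 0.91 V, with n = 2 electrons transferred.
At equilibrium E = 0, so the Nernst equation gives ln K = nFE°/RT = (2)(96500)(0.91)/((8.314)(298)) = 70.89.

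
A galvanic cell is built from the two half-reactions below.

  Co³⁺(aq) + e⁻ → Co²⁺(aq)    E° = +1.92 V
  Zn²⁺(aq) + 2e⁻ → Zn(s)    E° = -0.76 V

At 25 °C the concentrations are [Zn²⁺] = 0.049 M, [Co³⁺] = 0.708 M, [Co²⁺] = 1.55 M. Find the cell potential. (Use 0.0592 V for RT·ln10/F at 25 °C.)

2.70 V

The Co³⁺/Co²⁺ couple has the higher reduction potential and acts as the cathode, so E°_cell = +1.92 − (-0.76) = 2.68 V.
Balancing electrons gives n = 2; the reaction quotient is Q = [Zn²⁺]·[Co²⁺]^2/[Co³⁺]^2 = 0.235.
At 25 °C, E = E° − (0.0592/n) log Q = 2.68 − (0.0592/2)(-0.629) = 2.680 + 0.019 = 2.699 V.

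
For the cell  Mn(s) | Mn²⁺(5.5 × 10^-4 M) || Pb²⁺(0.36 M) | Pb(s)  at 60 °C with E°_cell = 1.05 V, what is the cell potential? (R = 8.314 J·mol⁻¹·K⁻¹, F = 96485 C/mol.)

Balancing electrons gives n = 2; the reaction quotient is Q = [Mn²⁺]/[Pb²⁺] = 0.00153.
E = E° − (RT/nF) ln Q = 1.05 − (8.314×333)/(2×96485) × (-6.484) = 1.050 + 0.093 = 1.143 V.

1.14 V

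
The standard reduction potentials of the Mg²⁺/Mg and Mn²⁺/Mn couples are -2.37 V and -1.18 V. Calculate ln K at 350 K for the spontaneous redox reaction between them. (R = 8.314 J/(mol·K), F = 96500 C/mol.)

ln K = 78.9

E°_cell = -1.18 − (-2.37) = 1.19 V, with n = 2 electrons transferred.
At equilibrium E = 0, so the Nernst equation gives ln K = nFE°/RT = (2)(96500)(1.19)/((8.314)(350)) = 78.93.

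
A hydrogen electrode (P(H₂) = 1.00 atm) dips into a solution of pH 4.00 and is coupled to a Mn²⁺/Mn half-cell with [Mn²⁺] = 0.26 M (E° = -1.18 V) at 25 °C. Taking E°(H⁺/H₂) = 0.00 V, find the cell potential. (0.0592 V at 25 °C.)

The hydrogen couple is the cathode, so E°_cell = 1.18 V; n = 2.
[H⁺] = 10^(−4.00) = 1 × 10^-4 M, and Q = [Mn²⁺]·P(H₂) / [H⁺]^2 = 2.6 × 10^7.
E = E° − (0.0592/2) log Q = 1.18 − (0.0592/2)(7.415) = 0.961 V.

0.96 V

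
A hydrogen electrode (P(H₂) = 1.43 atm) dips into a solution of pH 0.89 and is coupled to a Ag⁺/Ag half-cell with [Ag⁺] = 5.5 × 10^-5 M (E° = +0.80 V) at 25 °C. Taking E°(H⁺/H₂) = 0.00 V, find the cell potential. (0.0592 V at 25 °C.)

0.61 V

The Ag⁺/Ag couple is the cathode, so E°_cell = 0.80 V; n = 2.
[H⁺] = 10^(−0.89) = 0.13 M, and Q = [H⁺]^2 / ([Ag⁺]^2·P(H₂)) = 3.84 × 10^6.
E = E° − (0.0592/2) log Q = 0.80 − (0.0592/2)(6.584) = 0.605 V.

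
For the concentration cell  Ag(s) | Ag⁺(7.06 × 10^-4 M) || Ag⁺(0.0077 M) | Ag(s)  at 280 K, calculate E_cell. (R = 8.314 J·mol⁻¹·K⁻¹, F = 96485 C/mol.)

0.058 V

Both half-cells are Ag⁺/Ag, so E°_cell = 0. The concentrated side is the cathode; the cell reaction moves Ag⁺ from high to low concentration with n = 1.
Q = [Ag⁺]_dilute/[Ag⁺]_conc = 7.06 × 10^-4/0.0077 = 0.0917.
E = 0 − (RT/nF) ln Q = −((8.314×280)/(1×96485))(-2.389) = 0.0576 V.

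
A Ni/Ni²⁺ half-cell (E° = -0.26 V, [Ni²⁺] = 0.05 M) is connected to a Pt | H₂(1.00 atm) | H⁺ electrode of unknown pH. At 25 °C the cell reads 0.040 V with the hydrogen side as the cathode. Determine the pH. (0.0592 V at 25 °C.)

E°_cell = 0.26 V and n = 2.
log Q = n(E° − E)/0.0592 = 2×(0.26 − 0.040)/0.0592 = 7.432.
With Q = [Ni²⁺]·P(H₂) / [H⁺]^2, solving for [H⁺] gives log[H⁺] = -4.367, so pH = 4.37.

pH = 4.37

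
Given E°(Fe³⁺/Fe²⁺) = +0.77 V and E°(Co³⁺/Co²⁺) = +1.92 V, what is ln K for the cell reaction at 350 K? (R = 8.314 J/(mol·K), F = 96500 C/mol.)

E°_cell = +1.92 − (+0.77) = 1.15 V, with n = 1 electron transferred.
At equilibrium E = 0, so the Nernst equation gives ln K = nFE°/RT = (1)(96500)(1.15)/((8.314)(350)) = 38.14.

ln K = 38.1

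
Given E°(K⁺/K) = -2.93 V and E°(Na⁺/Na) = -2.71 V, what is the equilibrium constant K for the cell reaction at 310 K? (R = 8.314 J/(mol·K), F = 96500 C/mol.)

3800

E°_cell = -2.71 − (-2.93) = 0.22 V, with n = 1 electron transferred.
At equilibrium E = 0, so the Nernst equation gives ln K = nFE°/RT = (1)(96500)(0.22)/((8.314)(310)) = 8.24.
K = e^8.24 = 3800.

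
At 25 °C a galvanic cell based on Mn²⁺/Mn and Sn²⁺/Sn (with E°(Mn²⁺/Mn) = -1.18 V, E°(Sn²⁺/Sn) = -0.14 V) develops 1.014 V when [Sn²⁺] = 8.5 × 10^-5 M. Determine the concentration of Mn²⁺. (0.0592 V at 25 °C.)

6.4 × 10^-4 M

From the Nernst equation, log Q = n(E° − E)/0.0592 = 2(1.04 − 1.014)/0.0592 = 0.878, so Q = 7.56.
With Q = [Mn²⁺]/[Sn²⁺] and the known concentrations, [Mn²⁺] in the numerator gives [Mn²⁺] = 6.4 × 10^-4 M.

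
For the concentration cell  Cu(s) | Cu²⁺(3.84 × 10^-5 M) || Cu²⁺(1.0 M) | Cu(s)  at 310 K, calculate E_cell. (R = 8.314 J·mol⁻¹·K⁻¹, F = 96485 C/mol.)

Both half-cells are Cu²⁺/Cu, so E°_cell = 0. The concentrated side is the cathode; the cell reaction moves Cu²⁺ from high to low concentration with n = 2.
Q = [Cu²⁺]_dilute/[Cu²⁺]_conc = 3.84 × 10^-5/1.0 = 3.84 × 10^-5.
E = 0 − (RT/nF) ln Q = −((8.314×310)/(2×96485))(-10.167) = 0.1358 V.

0.14 V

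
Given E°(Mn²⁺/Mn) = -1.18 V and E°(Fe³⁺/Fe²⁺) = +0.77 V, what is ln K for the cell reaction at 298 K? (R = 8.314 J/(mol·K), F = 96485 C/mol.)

E°_cell = +0.77 − (-1.18) = 1.95 V, with n = 2 electrons transferred.
At equilibrium E = 0, so the Nernst equation gives ln K = nFE°/RT = (2)(96485)(1.95)/((8.314)(298)) = 151.88.

ln K = 151.9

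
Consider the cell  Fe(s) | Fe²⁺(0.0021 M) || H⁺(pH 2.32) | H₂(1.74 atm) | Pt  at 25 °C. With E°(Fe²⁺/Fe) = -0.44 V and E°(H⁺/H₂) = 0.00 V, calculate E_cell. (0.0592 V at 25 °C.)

0.37 V

The hydrogen couple is the cathode, so E°_cell = 0.44 V; n = 2.
[H⁺] = 10^(−2.32) = 0.0048 M, and Q = [Fe²⁺]·P(H₂) / [H⁺]^2 = 160.
E = E° − (0.0592/2) log Q = 0.44 − (0.0592/2)(2.203) = 0.375 V.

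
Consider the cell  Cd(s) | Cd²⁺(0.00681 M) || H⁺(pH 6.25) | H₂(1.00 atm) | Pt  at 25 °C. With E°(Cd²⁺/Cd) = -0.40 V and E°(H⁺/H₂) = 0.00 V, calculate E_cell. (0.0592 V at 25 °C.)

0.094 V

The hydrogen couple is the cathode, so E°_cell = 0.40 V; n = 2.
[H⁺] = 10^(−6.25) = 5.6 × 10^-7 M, and Q = [Cd²⁺]·P(H₂) / [H⁺]^2 = 2.15 × 10^10.
E = E° − (0.0592/2) log Q = 0.40 − (0.0592/2)(10.333) = 0.094 V.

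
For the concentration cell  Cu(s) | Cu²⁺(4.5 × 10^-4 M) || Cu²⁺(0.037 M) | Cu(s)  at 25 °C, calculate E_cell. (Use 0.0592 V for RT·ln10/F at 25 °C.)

Both half-cells are Cu²⁺/Cu, so E°_cell = 0. The concentrated side is the cathode; the cell reaction moves Cu²⁺ from high to low concentration with n = 2.
Q = [Cu²⁺]_dilute/[Cu²⁺]_conc = 4.5 × 10^-4/0.037 = 0.0122.
E = 0 − (0.0592/2) log Q = −(0.0592/2)(-1.915) = 0.0567 V.

0.057 V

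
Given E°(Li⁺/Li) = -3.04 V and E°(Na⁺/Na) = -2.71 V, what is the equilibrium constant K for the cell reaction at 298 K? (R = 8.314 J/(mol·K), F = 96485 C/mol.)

3.8 × 10^5

E°_cell = -2.71 − (-3.04) = 0.33 V, with n = 1 electron transferred.
At equilibrium E = 0, so the Nernst equation gives ln K = nFE°/RT = (1)(96485)(0.33)/((8.314)(298)) = 12.85.
K = e^12.85 = 3.8 × 10^5.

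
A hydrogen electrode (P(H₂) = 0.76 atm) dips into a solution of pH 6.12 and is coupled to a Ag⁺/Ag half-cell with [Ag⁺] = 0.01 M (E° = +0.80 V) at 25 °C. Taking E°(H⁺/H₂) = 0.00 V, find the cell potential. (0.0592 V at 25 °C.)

1.04 V

The Ag⁺/Ag couple is the cathode, so E°_cell = 0.80 V; n = 2.
[H⁺] = 10^(−6.12) = 7.6 × 10^-7 M, and Q = [H⁺]^2 / ([Ag⁺]^2·P(H₂)) = 7.57 × 10^-9.
E = E° − (0.0592/2) log Q = 0.80 − (0.0592/2)(-8.121) = 1.040 V.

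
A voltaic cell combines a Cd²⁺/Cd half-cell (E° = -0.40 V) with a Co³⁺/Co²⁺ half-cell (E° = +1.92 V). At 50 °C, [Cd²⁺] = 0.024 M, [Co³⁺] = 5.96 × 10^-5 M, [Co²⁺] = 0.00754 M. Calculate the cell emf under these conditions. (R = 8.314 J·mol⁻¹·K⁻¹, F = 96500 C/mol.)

The Co³⁺/Co²⁺ couple has the higher reduction potential and acts as the cathode, so E°_cell = +1.92 − (-0.40) = 2.32 V.
Balancing electrons gives n = 2; the reaction quotient is Q = [Cd²⁺]·[Co²⁺]^2/[Co³⁺]^2 = 384.
E = E° − (RT/nF) ln Q = 2.32 − (8.314×323)/(2×96500) × (5.951) = 2.320 − 0.083 = 2.237 V.

2.24 V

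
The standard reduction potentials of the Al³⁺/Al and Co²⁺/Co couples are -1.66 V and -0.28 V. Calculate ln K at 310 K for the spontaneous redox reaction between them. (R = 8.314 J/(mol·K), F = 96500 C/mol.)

E°_cell = -0.28 − (-1.66) = 1.38 V, with n = 6 electrons transferred.
At equilibrium E = 0, so the Nernst equation gives ln K = nFE°/RT = (6)(96500)(1.38)/((8.314)(310)) = 310.02.

ln K = 310.0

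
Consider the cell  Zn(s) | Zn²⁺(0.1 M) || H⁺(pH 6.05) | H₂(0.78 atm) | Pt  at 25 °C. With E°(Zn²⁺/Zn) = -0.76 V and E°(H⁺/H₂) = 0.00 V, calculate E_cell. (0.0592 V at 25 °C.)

The hydrogen couple is the cathode, so E°_cell = 0.76 V; n = 2.
[H⁺] = 10^(−6.05) = 8.9 × 10^-7 M, and Q = [Zn²⁺]·P(H₂) / [H⁺]^2 = 9.82 × 10^10.
E = E° − (0.0592/2) log Q = 0.76 − (0.0592/2)(10.992) = 0.435 V.

0.43 V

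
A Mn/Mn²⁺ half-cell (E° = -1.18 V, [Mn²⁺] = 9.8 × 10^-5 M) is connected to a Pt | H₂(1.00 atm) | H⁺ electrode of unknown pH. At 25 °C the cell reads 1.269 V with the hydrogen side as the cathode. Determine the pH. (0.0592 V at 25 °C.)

pH = 0.50

E°_cell = 1.18 V and n = 2.
log Q = n(E° − E)/0.0592 = 2×(1.18 − 1.269)/0.0592 = -3.007.
With Q = [Mn²⁺]·P(H₂) / [H⁺]^2, solving for [H⁺] gives log[H⁺] = -0.501, so pH = 0.50.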